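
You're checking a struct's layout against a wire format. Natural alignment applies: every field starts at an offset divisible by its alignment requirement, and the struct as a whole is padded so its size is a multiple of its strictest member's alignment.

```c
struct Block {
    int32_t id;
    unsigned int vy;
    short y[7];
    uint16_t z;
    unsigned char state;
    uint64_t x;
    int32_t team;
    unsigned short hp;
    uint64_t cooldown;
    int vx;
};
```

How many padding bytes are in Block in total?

13

@0: id [4B, align 4] → 4
@4: vy [4B, align 4] → 8
@8: y [14B, align 2] → 22
@22: z [2B, align 2] → 24
@24: state [1B, align 1] → 25
+7 pad (align 8)
@32: x [8B, align 8] → 40
@40: team [4B, align 4] → 44
@44: hp [2B, align 2] → 46
+2 pad (align 8)
@48: cooldown [8B, align 8] → 56
@56: vx [4B, align 4] → 60
+4 tail pad (align 8)
size 64, align 8
data bytes 51, size 64 → padding 13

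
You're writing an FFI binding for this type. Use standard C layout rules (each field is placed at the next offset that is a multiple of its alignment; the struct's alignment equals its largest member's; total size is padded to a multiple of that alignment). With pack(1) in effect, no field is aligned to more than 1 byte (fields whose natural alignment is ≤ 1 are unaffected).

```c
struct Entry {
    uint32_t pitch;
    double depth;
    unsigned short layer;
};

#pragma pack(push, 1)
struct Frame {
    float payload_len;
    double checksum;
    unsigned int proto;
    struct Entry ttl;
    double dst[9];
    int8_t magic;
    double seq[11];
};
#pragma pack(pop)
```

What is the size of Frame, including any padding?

201

Entry: pitch at 0 (size 4, align 4) → ends 4; pad 4 to align 8 for depth; depth at 8 (size 8, align 8) → ends 16; layer at 16 (size 2, align 2) → ends 18; tail pad 6 to reach multiple of 8; total 24 bytes, alignment 8
payload_len at 0 (size 4, align 1) → ends 4
checksum at 4 (size 8, align 1) → ends 12
proto at 12 (size 4, align 1) → ends 16
ttl at 16 (size 24, align 1) → ends 40
dst at 40 (size 72, align 1) → ends 112
magic at 112 (size 1, align 1) → ends 113
seq at 113 (size 88, align 1) → ends 201
total 201 bytes, alignment 1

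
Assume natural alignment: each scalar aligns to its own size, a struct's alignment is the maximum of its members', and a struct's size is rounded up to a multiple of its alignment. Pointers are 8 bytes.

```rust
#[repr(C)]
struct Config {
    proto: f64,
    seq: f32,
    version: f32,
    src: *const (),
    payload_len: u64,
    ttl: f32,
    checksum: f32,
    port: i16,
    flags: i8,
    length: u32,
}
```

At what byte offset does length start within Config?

@0: proto [8B, align 8] → 8
@8: seq [4B, align 4] → 12
@12: version [4B, align 4] → 16
@16: src [8B, align 8] → 24
@24: payload_len [8B, align 8] → 32
@32: ttl [4B, align 4] → 36
@36: checksum [4B, align 4] → 40
@40: port [2B, align 2] → 42
@42: flags [1B, align 1] → 43
+1 pad (align 4)
@44: length [4B, align 4] → 48

44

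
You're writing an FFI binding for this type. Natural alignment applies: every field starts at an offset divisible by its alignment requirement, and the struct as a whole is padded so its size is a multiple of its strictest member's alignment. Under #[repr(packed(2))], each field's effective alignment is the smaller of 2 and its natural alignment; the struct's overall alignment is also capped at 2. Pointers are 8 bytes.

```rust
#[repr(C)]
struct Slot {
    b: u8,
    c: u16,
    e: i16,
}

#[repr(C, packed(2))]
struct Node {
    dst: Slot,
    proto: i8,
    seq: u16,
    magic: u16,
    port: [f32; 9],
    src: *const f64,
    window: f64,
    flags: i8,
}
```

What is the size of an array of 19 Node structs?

Slot: b at 0 (size 1, align 1) → ends 1; pad 1 to align 2 for c; c at 2 (size 2, align 2) → ends 4; e at 4 (size 2, align 2) → ends 6; total 6 bytes, alignment 2
dst at 0 (size 6, align 2) → ends 6
proto at 6 (size 1, align 1) → ends 7
pad 1 to align 2 for seq
seq at 8 (size 2, align 2) → ends 10
magic at 10 (size 2, align 2) → ends 12
port at 12 (size 36, align 2) → ends 48
src at 48 (size 8, align 2) → ends 56
window at 56 (size 8, align 2) → ends 64
flags at 64 (size 1, align 1) → ends 65
tail pad 1 to reach multiple of 2
total 66 bytes, alignment 2
array of 19: 19 × 66 = 1254

1254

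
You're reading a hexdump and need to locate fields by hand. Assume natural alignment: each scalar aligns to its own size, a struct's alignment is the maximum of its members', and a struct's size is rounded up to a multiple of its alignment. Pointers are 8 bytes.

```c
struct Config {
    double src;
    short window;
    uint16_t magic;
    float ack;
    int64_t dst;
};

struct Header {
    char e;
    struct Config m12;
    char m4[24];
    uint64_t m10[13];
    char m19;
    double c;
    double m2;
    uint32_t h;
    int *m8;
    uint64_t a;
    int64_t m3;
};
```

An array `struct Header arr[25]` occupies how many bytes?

5400

Config: src at 0 (size 8, align 8) → ends 8; window at 8 (size 2, align 2) → ends 10; magic at 10 (size 2, align 2) → ends 12; ack at 12 (size 4, align 4) → ends 16; dst at 16 (size 8, align 8) → ends 24; total 24 bytes, alignment 8
e at 0 (size 1, align 1) → ends 1
pad 7 to align 8 for m12
m12 at 8 (size 24, align 8) → ends 32
m4 at 32 (size 24, align 1) → ends 56
m10 at 56 (size 104, align 8) → ends 160
m19 at 160 (size 1, align 1) → ends 161
pad 7 to align 8 for c
c at 168 (size 8, align 8) → ends 176
m2 at 176 (size 8, align 8) → ends 184
h at 184 (size 4, align 4) → ends 188
pad 4 to align 8 for m8
m8 at 192 (size 8, align 8) → ends 200
a at 200 (size 8, align 8) → ends 208
m3 at 208 (size 8, align 8) → ends 216
total 216 bytes, alignment 8
array of 25: 25 × 216 = 5400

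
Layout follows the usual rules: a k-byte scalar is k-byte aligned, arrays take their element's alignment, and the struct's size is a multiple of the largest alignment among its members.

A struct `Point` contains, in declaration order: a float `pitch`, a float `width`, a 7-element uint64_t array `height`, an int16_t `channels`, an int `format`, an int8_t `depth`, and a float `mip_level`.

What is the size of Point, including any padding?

0..4  pitch  (4B, 4-aligned)
4..8  width  (4B, 4-aligned)
8..64  height  (56B, 8-aligned)
64..66  channels  (2B, 2-aligned)
66..68  -- padding (2B)
68..72  format  (4B, 4-aligned)
72..73  depth  (1B, 1-aligned)
73..76  -- padding (3B)
76..80  mip_level  (4B, 4-aligned)
sizeof = 80, alignof = 8

80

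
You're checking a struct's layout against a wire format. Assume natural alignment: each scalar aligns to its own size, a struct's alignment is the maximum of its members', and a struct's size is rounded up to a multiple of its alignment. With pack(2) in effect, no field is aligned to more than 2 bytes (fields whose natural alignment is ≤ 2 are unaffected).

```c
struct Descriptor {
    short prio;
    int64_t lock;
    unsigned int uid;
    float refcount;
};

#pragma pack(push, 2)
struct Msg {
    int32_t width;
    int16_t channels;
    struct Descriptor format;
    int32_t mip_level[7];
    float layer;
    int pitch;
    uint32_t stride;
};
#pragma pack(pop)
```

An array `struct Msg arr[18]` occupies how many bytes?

1260

Descriptor: 0..2  prio  (2B, 2-aligned); 2..8  -- padding (6B); 8..16  lock  (8B, 8-aligned); 16..20  uid  (4B, 4-aligned); 20..24  refcount  (4B, 4-aligned); sizeof = 24, alignof = 8
0..4  width  (4B, 2-aligned)
4..6  channels  (2B, 2-aligned)
6..30  format  (24B, 2-aligned)
30..58  mip_level  (28B, 2-aligned)
58..62  layer  (4B, 2-aligned)
62..66  pitch  (4B, 2-aligned)
66..70  stride  (4B, 2-aligned)
sizeof = 70, alignof = 2
array of 18: 18 × 70 = 1260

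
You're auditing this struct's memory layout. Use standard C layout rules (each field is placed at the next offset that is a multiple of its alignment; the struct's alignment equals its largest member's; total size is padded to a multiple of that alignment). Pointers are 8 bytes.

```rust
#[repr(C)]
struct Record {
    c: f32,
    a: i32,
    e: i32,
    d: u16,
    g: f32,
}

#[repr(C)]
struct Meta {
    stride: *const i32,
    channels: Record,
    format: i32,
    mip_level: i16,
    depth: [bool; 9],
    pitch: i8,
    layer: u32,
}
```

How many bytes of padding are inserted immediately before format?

0

Record: 0..4  c  (4B, 4-aligned); 4..8  a  (4B, 4-aligned); 8..12  e  (4B, 4-aligned); 12..14  d  (2B, 2-aligned); 14..16  -- padding (2B); 16..20  g  (4B, 4-aligned); sizeof = 20, alignof = 4
0..8  stride  (8B, 8-aligned)
8..28  channels  (20B, 4-aligned)
28..32  format  (4B, 4-aligned)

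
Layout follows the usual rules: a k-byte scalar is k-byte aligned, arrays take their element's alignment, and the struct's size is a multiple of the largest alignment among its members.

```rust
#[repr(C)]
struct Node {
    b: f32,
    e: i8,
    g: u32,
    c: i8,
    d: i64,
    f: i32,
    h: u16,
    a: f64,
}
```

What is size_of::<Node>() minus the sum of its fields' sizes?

8

@0: b [4B, align 4] → 4
@4: e [1B, align 1] → 5
+3 pad (align 4)
@8: g [4B, align 4] → 12
@12: c [1B, align 1] → 13
+3 pad (align 8)
@16: d [8B, align 8] → 24
@24: f [4B, align 4] → 28
@28: h [2B, align 2] → 30
+2 pad (align 8)
@32: a [8B, align 8] → 40
size 40, align 8
data bytes 32, size 40 → padding 8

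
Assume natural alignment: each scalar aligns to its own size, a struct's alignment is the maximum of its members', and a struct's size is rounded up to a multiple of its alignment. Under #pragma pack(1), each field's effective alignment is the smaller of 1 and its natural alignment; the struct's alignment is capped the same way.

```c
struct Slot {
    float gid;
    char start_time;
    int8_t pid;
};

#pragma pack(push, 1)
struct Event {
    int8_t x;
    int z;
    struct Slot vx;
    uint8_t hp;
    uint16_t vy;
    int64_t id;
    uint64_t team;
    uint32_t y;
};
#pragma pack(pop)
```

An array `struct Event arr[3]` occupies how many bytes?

108

Slot: @0: gid [4B, align 4] → 4; @4: start_time [1B, align 1] → 5; @5: pid [1B, align 1] → 6; +2 tail pad (align 4); size 8, align 4
@0: x [1B, align 1] → 1
@1: z [4B, align 1] → 5
@5: vx [8B, align 1] → 13
@13: hp [1B, align 1] → 14
@14: vy [2B, align 1] → 16
@16: id [8B, align 1] → 24
@24: team [8B, align 1] → 32
@32: y [4B, align 1] → 36
size 36, align 1
array of 3: 3 × 36 = 108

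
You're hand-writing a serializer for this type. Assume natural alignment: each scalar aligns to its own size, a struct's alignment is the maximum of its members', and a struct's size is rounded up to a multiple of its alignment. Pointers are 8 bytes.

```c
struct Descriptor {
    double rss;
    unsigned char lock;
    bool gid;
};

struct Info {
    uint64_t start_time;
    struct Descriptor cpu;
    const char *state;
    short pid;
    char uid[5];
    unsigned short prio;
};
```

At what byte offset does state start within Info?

Descriptor: 0..8  rss  (8B, 8-aligned); 8..9  lock  (1B, 1-aligned); 9..10  gid  (1B, 1-aligned); 10..16  -- tail padding (6B); sizeof = 16, alignof = 8
0..8  start_time  (8B, 8-aligned)
8..24  cpu  (16B, 8-aligned)
24..32  state  (8B, 8-aligned)

24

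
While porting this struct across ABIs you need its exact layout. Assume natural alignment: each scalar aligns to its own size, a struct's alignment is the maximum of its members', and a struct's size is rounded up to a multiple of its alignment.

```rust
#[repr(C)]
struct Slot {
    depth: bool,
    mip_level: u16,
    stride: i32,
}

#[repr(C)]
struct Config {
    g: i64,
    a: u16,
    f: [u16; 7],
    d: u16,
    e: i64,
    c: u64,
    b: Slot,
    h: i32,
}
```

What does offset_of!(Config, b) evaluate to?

Slot: 0..1  depth  (1B, 1-aligned); 1..2  -- padding (1B); 2..4  mip_level  (2B, 2-aligned); 4..8  stride  (4B, 4-aligned); sizeof = 8, alignof = 4
0..8  g  (8B, 8-aligned)
8..10  a  (2B, 2-aligned)
10..24  f  (14B, 2-aligned)
24..26  d  (2B, 2-aligned)
26..32  -- padding (6B)
32..40  e  (8B, 8-aligned)
40..48  c  (8B, 8-aligned)
48..56  b  (8B, 4-aligned)

48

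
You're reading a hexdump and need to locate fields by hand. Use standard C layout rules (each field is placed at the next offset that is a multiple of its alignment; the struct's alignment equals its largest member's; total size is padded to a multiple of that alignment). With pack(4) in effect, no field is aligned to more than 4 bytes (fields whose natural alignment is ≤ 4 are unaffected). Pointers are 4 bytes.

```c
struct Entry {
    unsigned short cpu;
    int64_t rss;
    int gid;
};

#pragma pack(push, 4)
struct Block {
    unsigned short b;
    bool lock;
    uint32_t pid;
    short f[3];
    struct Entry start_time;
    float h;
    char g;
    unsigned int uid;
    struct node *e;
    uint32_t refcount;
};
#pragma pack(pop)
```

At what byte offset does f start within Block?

Entry: @0: cpu [2B, align 2] → 2; +6 pad (align 8); @8: rss [8B, align 8] → 16; @16: gid [4B, align 4] → 20; +4 tail pad (align 8); size 24, align 8
@0: b [2B, align 2] → 2
@2: lock [1B, align 1] → 3
+1 pad (align 4)
@4: pid [4B, align 4] → 8
@8: f [6B, align 2] → 14

8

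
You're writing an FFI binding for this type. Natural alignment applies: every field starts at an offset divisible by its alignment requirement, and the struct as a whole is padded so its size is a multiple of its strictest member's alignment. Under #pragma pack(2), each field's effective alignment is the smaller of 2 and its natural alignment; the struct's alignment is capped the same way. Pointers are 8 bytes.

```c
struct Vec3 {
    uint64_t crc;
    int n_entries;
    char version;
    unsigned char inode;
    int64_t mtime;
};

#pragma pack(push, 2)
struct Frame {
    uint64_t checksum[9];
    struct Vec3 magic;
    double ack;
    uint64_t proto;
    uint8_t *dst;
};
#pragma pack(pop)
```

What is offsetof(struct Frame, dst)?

112

Vec3: crc at 0 (size 8, align 8) → ends 8; n_entries at 8 (size 4, align 4) → ends 12; version at 12 (size 1, align 1) → ends 13; inode at 13 (size 1, align 1) → ends 14; pad 2 to align 8 for mtime; mtime at 16 (size 8, align 8) → ends 24; total 24 bytes, alignment 8
checksum at 0 (size 72, align 2) → ends 72
magic at 72 (size 24, align 2) → ends 96
ack at 96 (size 8, align 2) → ends 104
proto at 104 (size 8, align 2) → ends 112
dst at 112 (size 8, align 2) → ends 120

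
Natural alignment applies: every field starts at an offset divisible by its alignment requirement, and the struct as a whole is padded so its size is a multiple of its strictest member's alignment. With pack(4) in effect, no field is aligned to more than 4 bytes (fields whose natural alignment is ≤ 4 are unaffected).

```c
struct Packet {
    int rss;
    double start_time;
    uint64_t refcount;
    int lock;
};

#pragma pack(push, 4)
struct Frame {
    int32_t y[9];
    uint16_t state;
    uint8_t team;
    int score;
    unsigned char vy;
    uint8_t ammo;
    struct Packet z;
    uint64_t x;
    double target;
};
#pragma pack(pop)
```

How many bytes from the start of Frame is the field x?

Packet: @0: rss [4B, align 4] → 4; +4 pad (align 8); @8: start_time [8B, align 8] → 16; @16: refcount [8B, align 8] → 24; @24: lock [4B, align 4] → 28; +4 tail pad (align 8); size 32, align 8
@0: y [36B, align 4] → 36
@36: state [2B, align 2] → 38
@38: team [1B, align 1] → 39
+1 pad (align 4)
@40: score [4B, align 4] → 44
@44: vy [1B, align 1] → 45
@45: ammo [1B, align 1] → 46
+2 pad (align 4)
@48: z [32B, align 4] → 80
@80: x [8B, align 4] → 88

80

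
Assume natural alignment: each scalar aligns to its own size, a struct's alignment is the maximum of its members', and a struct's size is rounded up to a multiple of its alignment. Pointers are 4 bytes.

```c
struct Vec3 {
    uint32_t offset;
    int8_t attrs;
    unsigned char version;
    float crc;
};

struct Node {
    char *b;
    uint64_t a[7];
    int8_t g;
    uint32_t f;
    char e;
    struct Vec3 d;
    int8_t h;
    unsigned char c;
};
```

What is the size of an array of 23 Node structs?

2208

Vec3: 0..4  offset  (4B, 4-aligned); 4..5  attrs  (1B, 1-aligned); 5..6  version  (1B, 1-aligned); 6..8  -- padding (2B); 8..12  crc  (4B, 4-aligned); sizeof = 12, alignof = 4
0..4  b  (4B, 4-aligned)
4..8  -- padding (4B)
8..64  a  (56B, 8-aligned)
64..65  g  (1B, 1-aligned)
65..68  -- padding (3B)
68..72  f  (4B, 4-aligned)
72..73  e  (1B, 1-aligned)
73..76  -- padding (3B)
76..88  d  (12B, 4-aligned)
88..89  h  (1B, 1-aligned)
89..90  c  (1B, 1-aligned)
90..96  -- tail padding (6B)
sizeof = 96, alignof = 8
array of 23: 23 × 96 = 2208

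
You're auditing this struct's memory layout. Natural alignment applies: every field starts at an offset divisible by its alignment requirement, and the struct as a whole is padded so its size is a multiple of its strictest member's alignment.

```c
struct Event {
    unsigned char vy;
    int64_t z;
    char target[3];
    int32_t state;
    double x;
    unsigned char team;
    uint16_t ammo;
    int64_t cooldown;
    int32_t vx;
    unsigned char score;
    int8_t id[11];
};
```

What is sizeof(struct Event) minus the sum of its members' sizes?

13

0..1  vy  (1B, 1-aligned)
1..8  -- padding (7B)
8..16  z  (8B, 8-aligned)
16..19  target  (3B, 1-aligned)
19..20  -- padding (1B)
20..24  state  (4B, 4-aligned)
24..32  x  (8B, 8-aligned)
32..33  team  (1B, 1-aligned)
33..34  -- padding (1B)
34..36  ammo  (2B, 2-aligned)
36..40  -- padding (4B)
40..48  cooldown  (8B, 8-aligned)
48..52  vx  (4B, 4-aligned)
52..53  score  (1B, 1-aligned)
53..64  id  (11B, 1-aligned)
sizeof = 64, alignof = 8
data bytes 51, size 64 → padding 13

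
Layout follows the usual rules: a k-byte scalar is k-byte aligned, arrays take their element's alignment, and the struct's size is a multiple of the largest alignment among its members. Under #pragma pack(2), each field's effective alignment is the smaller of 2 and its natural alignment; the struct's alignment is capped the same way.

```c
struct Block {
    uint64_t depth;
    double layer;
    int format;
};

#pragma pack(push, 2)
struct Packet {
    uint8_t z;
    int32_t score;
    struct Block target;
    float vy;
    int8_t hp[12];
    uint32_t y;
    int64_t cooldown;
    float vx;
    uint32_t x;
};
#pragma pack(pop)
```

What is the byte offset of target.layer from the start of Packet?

14

Block: 0..8  depth  (8B, 8-aligned); 8..16  layer  (8B, 8-aligned); 16..20  format  (4B, 4-aligned); 20..24  -- tail padding (4B); sizeof = 24, alignof = 8
0..1  z  (1B, 1-aligned)
1..2  -- padding (1B)
2..6  score  (4B, 2-aligned)
6..30  target  (24B, 2-aligned)
within Block: layer at 8
6 + 8 = 14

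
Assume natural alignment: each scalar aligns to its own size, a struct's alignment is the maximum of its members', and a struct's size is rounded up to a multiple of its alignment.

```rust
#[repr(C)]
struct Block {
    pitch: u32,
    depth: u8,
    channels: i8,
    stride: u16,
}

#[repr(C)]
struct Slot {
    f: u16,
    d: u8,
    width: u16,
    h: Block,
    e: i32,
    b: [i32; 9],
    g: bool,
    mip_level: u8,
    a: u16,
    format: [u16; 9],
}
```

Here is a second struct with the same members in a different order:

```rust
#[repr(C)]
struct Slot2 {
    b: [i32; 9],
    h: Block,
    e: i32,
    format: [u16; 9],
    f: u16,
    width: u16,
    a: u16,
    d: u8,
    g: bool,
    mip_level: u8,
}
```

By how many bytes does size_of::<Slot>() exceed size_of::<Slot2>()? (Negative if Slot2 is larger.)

Block: @0: pitch [4B, align 4] → 4; @4: depth [1B, align 1] → 5; @5: channels [1B, align 1] → 6; @6: stride [2B, align 2] → 8; size 8, align 4
@0: f [2B, align 2] → 2
@2: d [1B, align 1] → 3
+1 pad (align 2)
@4: width [2B, align 2] → 6
+2 pad (align 4)
@8: h [8B, align 4] → 16
@16: e [4B, align 4] → 20
@20: b [36B, align 4] → 56
@56: g [1B, align 1] → 57
@57: mip_level [1B, align 1] → 58
@58: a [2B, align 2] → 60
@60: format [18B, align 2] → 78
+2 tail pad (align 4)
size 80, align 4
— Slot2 —
@0: b [36B, align 4] → 36
@36: h [8B, align 4] → 44
@44: e [4B, align 4] → 48
@48: format [18B, align 2] → 66
@66: f [2B, align 2] → 68
@68: width [2B, align 2] → 70
@70: a [2B, align 2] → 72
@72: d [1B, align 1] → 73
@73: g [1B, align 1] → 74
@74: mip_level [1B, align 1] → 75
+1 tail pad (align 4)
size 76, align 4
80 − 76 = 4

4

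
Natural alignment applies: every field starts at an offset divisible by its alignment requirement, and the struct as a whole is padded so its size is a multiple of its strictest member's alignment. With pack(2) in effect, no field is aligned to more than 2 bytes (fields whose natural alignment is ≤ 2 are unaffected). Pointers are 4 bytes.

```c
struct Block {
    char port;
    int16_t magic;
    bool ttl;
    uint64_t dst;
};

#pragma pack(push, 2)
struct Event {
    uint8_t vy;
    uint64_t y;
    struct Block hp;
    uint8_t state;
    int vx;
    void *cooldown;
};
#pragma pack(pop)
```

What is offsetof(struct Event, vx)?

Block: @0: port [1B, align 1] → 1; +1 pad (align 2); @2: magic [2B, align 2] → 4; @4: ttl [1B, align 1] → 5; +3 pad (align 8); @8: dst [8B, align 8] → 16; size 16, align 8
@0: vy [1B, align 1] → 1
+1 pad (align 2)
@2: y [8B, align 2] → 10
@10: hp [16B, align 2] → 26
@26: state [1B, align 1] → 27
+1 pad (align 2)
@28: vx [4B, align 2] → 32

28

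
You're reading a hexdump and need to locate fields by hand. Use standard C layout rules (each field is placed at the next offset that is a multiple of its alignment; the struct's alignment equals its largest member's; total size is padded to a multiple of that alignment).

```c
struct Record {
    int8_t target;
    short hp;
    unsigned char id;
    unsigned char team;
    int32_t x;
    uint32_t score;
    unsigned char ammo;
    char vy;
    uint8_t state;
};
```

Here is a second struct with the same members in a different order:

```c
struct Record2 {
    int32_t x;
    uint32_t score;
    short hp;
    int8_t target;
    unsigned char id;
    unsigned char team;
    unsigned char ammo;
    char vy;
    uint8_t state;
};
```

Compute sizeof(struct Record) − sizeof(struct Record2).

target at 0 (size 1, align 1) → ends 1
pad 1 to align 2 for hp
hp at 2 (size 2, align 2) → ends 4
id at 4 (size 1, align 1) → ends 5
team at 5 (size 1, align 1) → ends 6
pad 2 to align 4 for x
x at 8 (size 4, align 4) → ends 12
score at 12 (size 4, align 4) → ends 16
ammo at 16 (size 1, align 1) → ends 17
vy at 17 (size 1, align 1) → ends 18
state at 18 (size 1, align 1) → ends 19
tail pad 1 to reach multiple of 4
total 20 bytes, alignment 4
— Record2 —
x at 0 (size 4, align 4) → ends 4
score at 4 (size 4, align 4) → ends 8
hp at 8 (size 2, align 2) → ends 10
target at 10 (size 1, align 1) → ends 11
id at 11 (size 1, align 1) → ends 12
team at 12 (size 1, align 1) → ends 13
ammo at 13 (size 1, align 1) → ends 14
vy at 14 (size 1, align 1) → ends 15
state at 15 (size 1, align 1) → ends 16
total 16 bytes, alignment 4
20 − 16 = 4

4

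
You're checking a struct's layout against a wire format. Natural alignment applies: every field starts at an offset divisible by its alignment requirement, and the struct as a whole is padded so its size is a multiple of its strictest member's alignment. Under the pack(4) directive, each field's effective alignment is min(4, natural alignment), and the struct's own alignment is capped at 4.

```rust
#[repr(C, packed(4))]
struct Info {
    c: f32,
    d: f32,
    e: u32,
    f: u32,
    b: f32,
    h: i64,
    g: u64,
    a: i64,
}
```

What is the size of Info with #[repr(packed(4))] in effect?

44

0..4  c  (4B, 4-aligned)
4..8  d  (4B, 4-aligned)
8..12  e  (4B, 4-aligned)
12..16  f  (4B, 4-aligned)
16..20  b  (4B, 4-aligned)
20..28  h  (8B, 4-aligned)
28..36  g  (8B, 4-aligned)
36..44  a  (8B, 4-aligned)
sizeof = 44, alignof = 4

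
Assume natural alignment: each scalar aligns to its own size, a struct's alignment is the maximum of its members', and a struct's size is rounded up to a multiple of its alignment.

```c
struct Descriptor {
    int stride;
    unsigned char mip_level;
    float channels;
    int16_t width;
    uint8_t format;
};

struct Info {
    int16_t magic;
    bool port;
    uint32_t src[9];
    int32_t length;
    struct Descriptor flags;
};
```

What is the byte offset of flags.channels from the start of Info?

Descriptor: stride at 0 (size 4, align 4) → ends 4; mip_level at 4 (size 1, align 1) → ends 5; pad 3 to align 4 for channels; channels at 8 (size 4, align 4) → ends 12; width at 12 (size 2, align 2) → ends 14; format at 14 (size 1, align 1) → ends 15; tail pad 1 to reach multiple of 4; total 16 bytes, alignment 4
magic at 0 (size 2, align 2) → ends 2
port at 2 (size 1, align 1) → ends 3
pad 1 to align 4 for src
src at 4 (size 36, align 4) → ends 40
length at 40 (size 4, align 4) → ends 44
flags at 44 (size 16, align 4) → ends 60
within Descriptor: channels at 8
44 + 8 = 52

52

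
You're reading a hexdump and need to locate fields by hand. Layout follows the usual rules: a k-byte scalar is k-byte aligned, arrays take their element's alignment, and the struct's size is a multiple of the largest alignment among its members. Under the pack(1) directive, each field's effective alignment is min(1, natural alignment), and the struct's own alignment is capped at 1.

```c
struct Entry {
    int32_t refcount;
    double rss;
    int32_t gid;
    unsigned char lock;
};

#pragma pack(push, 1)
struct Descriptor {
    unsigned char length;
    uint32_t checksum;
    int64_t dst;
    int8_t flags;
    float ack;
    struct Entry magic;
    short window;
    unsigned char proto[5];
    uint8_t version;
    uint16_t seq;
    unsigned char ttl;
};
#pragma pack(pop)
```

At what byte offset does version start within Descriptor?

49

Entry: @0: refcount [4B, align 4] → 4; +4 pad (align 8); @8: rss [8B, align 8] → 16; @16: gid [4B, align 4] → 20; @20: lock [1B, align 1] → 21; +3 tail pad (align 8); size 24, align 8
@0: length [1B, align 1] → 1
@1: checksum [4B, align 1] → 5
@5: dst [8B, align 1] → 13
@13: flags [1B, align 1] → 14
@14: ack [4B, align 1] → 18
@18: magic [24B, align 1] → 42
@42: window [2B, align 1] → 44
@44: proto [5B, align 1] → 49
@49: version [1B, align 1] → 50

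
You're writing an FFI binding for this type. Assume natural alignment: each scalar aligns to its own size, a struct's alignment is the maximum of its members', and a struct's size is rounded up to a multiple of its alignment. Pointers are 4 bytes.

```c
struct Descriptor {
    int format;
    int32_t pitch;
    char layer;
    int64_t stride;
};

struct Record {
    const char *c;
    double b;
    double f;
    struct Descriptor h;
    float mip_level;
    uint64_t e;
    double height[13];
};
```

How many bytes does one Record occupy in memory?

168 bytes

Descriptor: 0..4  format  (4B, 4-aligned); 4..8  pitch  (4B, 4-aligned); 8..9  layer  (1B, 1-aligned); 9..16  -- padding (7B); 16..24  stride  (8B, 8-aligned); sizeof = 24, alignof = 8
0..4  c  (4B, 4-aligned)
4..8  -- padding (4B)
8..16  b  (8B, 8-aligned)
16..24  f  (8B, 8-aligned)
24..48  h  (24B, 8-aligned)
48..52  mip_level  (4B, 4-aligned)
52..56  -- padding (4B)
56..64  e  (8B, 8-aligned)
64..168  height  (104B, 8-aligned)
sizeof = 168, alignof = 8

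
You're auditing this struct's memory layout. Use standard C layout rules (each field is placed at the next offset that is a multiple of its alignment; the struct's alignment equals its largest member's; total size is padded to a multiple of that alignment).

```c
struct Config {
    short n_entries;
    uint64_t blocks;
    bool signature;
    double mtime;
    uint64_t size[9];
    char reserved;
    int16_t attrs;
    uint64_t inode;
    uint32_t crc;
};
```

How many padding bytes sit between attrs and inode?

@0: n_entries [2B, align 2] → 2
+6 pad (align 8)
@8: blocks [8B, align 8] → 16
@16: signature [1B, align 1] → 17
+7 pad (align 8)
@24: mtime [8B, align 8] → 32
@32: size [72B, align 8] → 104
@104: reserved [1B, align 1] → 105
+1 pad (align 2)
@106: attrs [2B, align 2] → 108
+4 pad (align 8)
@112: inode [8B, align 8] → 120

4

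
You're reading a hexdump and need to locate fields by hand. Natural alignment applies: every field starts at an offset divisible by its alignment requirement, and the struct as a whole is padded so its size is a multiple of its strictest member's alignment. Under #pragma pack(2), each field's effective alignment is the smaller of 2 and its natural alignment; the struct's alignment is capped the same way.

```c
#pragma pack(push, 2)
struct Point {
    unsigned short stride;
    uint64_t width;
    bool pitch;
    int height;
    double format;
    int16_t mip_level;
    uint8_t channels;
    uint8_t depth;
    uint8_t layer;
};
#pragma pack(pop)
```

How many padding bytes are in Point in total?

2

0..2  stride  (2B, 2-aligned)
2..10  width  (8B, 2-aligned)
10..11  pitch  (1B, 1-aligned)
11..12  -- padding (1B)
12..16  height  (4B, 2-aligned)
16..24  format  (8B, 2-aligned)
24..26  mip_level  (2B, 2-aligned)
26..27  channels  (1B, 1-aligned)
27..28  depth  (1B, 1-aligned)
28..29  layer  (1B, 1-aligned)
29..30  -- tail padding (1B)
sizeof = 30, alignof = 2
data bytes 28, size 30 → padding 2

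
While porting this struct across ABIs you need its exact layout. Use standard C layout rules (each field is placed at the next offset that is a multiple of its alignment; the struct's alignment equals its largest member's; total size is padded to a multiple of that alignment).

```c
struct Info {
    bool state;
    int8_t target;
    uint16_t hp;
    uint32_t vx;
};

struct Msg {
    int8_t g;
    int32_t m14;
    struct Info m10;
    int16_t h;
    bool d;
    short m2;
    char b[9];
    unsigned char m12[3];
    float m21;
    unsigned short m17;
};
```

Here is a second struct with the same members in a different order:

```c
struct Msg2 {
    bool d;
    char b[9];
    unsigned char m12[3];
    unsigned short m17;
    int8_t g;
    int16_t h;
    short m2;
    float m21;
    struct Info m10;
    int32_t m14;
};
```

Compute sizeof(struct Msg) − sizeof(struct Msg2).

Info: @0: state [1B, align 1] → 1; @1: target [1B, align 1] → 2; @2: hp [2B, align 2] → 4; @4: vx [4B, align 4] → 8; size 8, align 4
@0: g [1B, align 1] → 1
+3 pad (align 4)
@4: m14 [4B, align 4] → 8
@8: m10 [8B, align 4] → 16
@16: h [2B, align 2] → 18
@18: d [1B, align 1] → 19
+1 pad (align 2)
@20: m2 [2B, align 2] → 22
@22: b [9B, align 1] → 31
@31: m12 [3B, align 1] → 34
+2 pad (align 4)
@36: m21 [4B, align 4] → 40
@40: m17 [2B, align 2] → 42
+2 tail pad (align 4)
size 44, align 4
— Msg2 —
@0: d [1B, align 1] → 1
@1: b [9B, align 1] → 10
@10: m12 [3B, align 1] → 13
+1 pad (align 2)
@14: m17 [2B, align 2] → 16
@16: g [1B, align 1] → 17
+1 pad (align 2)
@18: h [2B, align 2] → 20
@20: m2 [2B, align 2] → 22
+2 pad (align 4)
@24: m21 [4B, align 4] → 28
@28: m10 [8B, align 4] → 36
@36: m14 [4B, align 4] → 40
size 40, align 4
44 − 40 = 4

4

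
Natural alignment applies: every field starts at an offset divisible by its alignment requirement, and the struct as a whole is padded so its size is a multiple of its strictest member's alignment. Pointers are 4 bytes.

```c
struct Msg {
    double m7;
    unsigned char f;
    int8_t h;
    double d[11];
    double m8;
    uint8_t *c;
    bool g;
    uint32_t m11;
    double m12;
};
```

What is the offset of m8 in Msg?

104

m7 at 0 (size 8, align 8) → ends 8
f at 8 (size 1, align 1) → ends 9
h at 9 (size 1, align 1) → ends 10
pad 6 to align 8 for d
d at 16 (size 88, align 8) → ends 104
m8 at 104 (size 8, align 8) → ends 112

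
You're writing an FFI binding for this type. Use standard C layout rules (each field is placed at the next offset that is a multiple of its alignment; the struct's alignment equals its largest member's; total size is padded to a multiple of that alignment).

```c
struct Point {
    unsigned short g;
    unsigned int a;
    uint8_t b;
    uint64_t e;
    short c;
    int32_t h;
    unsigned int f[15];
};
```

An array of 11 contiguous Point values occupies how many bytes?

1056

@0: g [2B, align 2] → 2
+2 pad (align 4)
@4: a [4B, align 4] → 8
@8: b [1B, align 1] → 9
+7 pad (align 8)
@16: e [8B, align 8] → 24
@24: c [2B, align 2] → 26
+2 pad (align 4)
@28: h [4B, align 4] → 32
@32: f [60B, align 4] → 92
+4 tail pad (align 8)
size 96, align 8
array of 11: 11 × 96 = 1056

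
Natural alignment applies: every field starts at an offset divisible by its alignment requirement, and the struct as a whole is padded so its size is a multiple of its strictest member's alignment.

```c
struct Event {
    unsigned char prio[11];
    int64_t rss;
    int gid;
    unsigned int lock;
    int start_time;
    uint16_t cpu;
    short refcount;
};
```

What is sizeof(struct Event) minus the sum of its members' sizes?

5

@0: prio [11B, align 1] → 11
+5 pad (align 8)
@16: rss [8B, align 8] → 24
@24: gid [4B, align 4] → 28
@28: lock [4B, align 4] → 32
@32: start_time [4B, align 4] → 36
@36: cpu [2B, align 2] → 38
@38: refcount [2B, align 2] → 40
size 40, align 8
data bytes 35, size 40 → padding 5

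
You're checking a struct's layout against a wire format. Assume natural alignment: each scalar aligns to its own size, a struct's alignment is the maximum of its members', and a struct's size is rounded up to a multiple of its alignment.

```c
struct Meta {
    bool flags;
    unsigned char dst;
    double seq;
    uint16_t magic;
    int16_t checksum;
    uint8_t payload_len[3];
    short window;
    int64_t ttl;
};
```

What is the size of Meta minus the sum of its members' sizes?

0..1  flags  (1B, 1-aligned)
1..2  dst  (1B, 1-aligned)
2..8  -- padding (6B)
8..16  seq  (8B, 8-aligned)
16..18  magic  (2B, 2-aligned)
18..20  checksum  (2B, 2-aligned)
20..23  payload_len  (3B, 1-aligned)
23..24  -- padding (1B)
24..26  window  (2B, 2-aligned)
26..32  -- padding (6B)
32..40  ttl  (8B, 8-aligned)
sizeof = 40, alignof = 8
data bytes 27, size 40 → padding 13

13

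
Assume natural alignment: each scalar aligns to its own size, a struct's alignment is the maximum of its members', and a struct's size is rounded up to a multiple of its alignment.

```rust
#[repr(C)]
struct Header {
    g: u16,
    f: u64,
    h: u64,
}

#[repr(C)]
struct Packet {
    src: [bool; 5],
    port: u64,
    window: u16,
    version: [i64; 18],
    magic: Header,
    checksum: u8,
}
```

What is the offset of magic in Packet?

168

Header: @0: g [2B, align 2] → 2; +6 pad (align 8); @8: f [8B, align 8] → 16; @16: h [8B, align 8] → 24; size 24, align 8
@0: src [5B, align 1] → 5
+3 pad (align 8)
@8: port [8B, align 8] → 16
@16: window [2B, align 2] → 18
+6 pad (align 8)
@24: version [144B, align 8] → 168
@168: magic [24B, align 8] → 192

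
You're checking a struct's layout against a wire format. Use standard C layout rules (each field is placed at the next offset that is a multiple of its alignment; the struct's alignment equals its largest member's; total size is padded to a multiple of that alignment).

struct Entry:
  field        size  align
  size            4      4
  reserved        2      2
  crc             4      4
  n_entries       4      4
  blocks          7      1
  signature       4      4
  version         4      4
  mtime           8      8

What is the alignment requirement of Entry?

8

member alignments: size=4, reserved=2, crc=4, n_entries=4, blocks=1, signature=4, version=4, mtime=8
max = 8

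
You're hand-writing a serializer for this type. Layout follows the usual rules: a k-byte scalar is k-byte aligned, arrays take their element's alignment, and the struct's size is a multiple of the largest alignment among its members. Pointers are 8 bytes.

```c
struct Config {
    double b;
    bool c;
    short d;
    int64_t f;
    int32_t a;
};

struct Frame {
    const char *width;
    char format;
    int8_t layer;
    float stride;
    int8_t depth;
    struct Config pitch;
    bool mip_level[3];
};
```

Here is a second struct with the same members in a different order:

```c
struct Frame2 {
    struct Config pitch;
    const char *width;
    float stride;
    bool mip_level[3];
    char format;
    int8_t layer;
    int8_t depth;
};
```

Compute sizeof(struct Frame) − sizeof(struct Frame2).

Config: b at 0 (size 8, align 8) → ends 8; c at 8 (size 1, align 1) → ends 9; pad 1 to align 2 for d; d at 10 (size 2, align 2) → ends 12; pad 4 to align 8 for f; f at 16 (size 8, align 8) → ends 24; a at 24 (size 4, align 4) → ends 28; tail pad 4 to reach multiple of 8; total 32 bytes, alignment 8
width at 0 (size 8, align 8) → ends 8
format at 8 (size 1, align 1) → ends 9
layer at 9 (size 1, align 1) → ends 10
pad 2 to align 4 for stride
stride at 12 (size 4, align 4) → ends 16
depth at 16 (size 1, align 1) → ends 17
pad 7 to align 8 for pitch
pitch at 24 (size 32, align 8) → ends 56
mip_level at 56 (size 3, align 1) → ends 59
tail pad 5 to reach multiple of 8
total 64 bytes, alignment 8
— Frame2 —
pitch at 0 (size 32, align 8) → ends 32
width at 32 (size 8, align 8) → ends 40
stride at 40 (size 4, align 4) → ends 44
mip_level at 44 (size 3, align 1) → ends 47
format at 47 (size 1, align 1) → ends 48
layer at 48 (size 1, align 1) → ends 49
depth at 49 (size 1, align 1) → ends 50
tail pad 6 to reach multiple of 8
total 56 bytes, alignment 8
64 − 56 = 8

8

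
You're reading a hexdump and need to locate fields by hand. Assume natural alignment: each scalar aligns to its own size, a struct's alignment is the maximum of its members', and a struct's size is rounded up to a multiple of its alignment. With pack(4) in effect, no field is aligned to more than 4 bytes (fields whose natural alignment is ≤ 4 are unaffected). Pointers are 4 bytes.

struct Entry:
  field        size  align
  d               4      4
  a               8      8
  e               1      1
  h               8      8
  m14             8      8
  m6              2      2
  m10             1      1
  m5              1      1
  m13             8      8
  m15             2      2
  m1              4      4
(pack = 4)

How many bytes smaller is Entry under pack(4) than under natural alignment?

natural layout:
  0..4  d  (4B, 4-aligned)
  4..8  -- padding (4B)
  8..16  a  (8B, 8-aligned)
  16..17  e  (1B, 1-aligned)
  17..24  -- padding (7B)
  24..32  h  (8B, 8-aligned)
  32..40  m14  (8B, 8-aligned)
  40..42  m6  (2B, 2-aligned)
  42..43  m10  (1B, 1-aligned)
  43..44  m5  (1B, 1-aligned)
  44..48  -- padding (4B)
  48..56  m13  (8B, 8-aligned)
  56..58  m15  (2B, 2-aligned)
  58..60  -- padding (2B)
  60..64  m1  (4B, 4-aligned)
  sizeof = 64, alignof = 8
packed(4) layout:
  0..4  d  (4B, 4-aligned)
  4..12  a  (8B, 4-aligned)
  12..13  e  (1B, 1-aligned)
  13..16  -- padding (3B)
  16..24  h  (8B, 4-aligned)
  24..32  m14  (8B, 4-aligned)
  32..34  m6  (2B, 2-aligned)
  34..35  m10  (1B, 1-aligned)
  35..36  m5  (1B, 1-aligned)
  36..44  m13  (8B, 4-aligned)
  44..46  m15  (2B, 2-aligned)
  46..48  -- padding (2B)
  48..52  m1  (4B, 4-aligned)
  sizeof = 52, alignof = 4
64 − 52 = 12

12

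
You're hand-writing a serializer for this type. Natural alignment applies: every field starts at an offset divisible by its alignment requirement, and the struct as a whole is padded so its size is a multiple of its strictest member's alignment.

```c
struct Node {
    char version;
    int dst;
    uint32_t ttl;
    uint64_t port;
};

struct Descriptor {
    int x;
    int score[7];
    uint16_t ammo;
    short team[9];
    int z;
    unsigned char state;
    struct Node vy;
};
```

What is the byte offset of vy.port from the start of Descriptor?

Node: 0..1  version  (1B, 1-aligned); 1..4  -- padding (3B); 4..8  dst  (4B, 4-aligned); 8..12  ttl  (4B, 4-aligned); 12..16  -- padding (4B); 16..24  port  (8B, 8-aligned); sizeof = 24, alignof = 8
0..4  x  (4B, 4-aligned)
4..32  score  (28B, 4-aligned)
32..34  ammo  (2B, 2-aligned)
34..52  team  (18B, 2-aligned)
52..56  z  (4B, 4-aligned)
56..57  state  (1B, 1-aligned)
57..64  -- padding (7B)
64..88  vy  (24B, 8-aligned)
within Node: port at 16
64 + 16 = 80

80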